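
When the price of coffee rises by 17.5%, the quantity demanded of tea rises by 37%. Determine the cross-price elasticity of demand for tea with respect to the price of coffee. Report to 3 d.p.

2.114

ε = (%ΔQ of tea) / (%ΔP of coffee) = (37%) / (17.5%) ≈ 2.114.
Positive cross-price elasticity: substitutes.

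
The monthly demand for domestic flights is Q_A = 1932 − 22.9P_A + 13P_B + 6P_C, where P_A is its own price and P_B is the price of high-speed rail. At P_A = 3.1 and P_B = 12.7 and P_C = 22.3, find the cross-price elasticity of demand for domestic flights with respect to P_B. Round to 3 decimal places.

At P_A = 3.1 and P_B = 12.7 and P_C = 22.3: Q_A = 2159.91.
∂Q_A/∂P_B = 13.
ε = (∂Q_A/∂P_B)(P_B/Q_A) = 13 × (12.7/2159.91) ≈ 0.076.
Since ε > 0, domestic flights and high-speed rail are substitutes.

0.076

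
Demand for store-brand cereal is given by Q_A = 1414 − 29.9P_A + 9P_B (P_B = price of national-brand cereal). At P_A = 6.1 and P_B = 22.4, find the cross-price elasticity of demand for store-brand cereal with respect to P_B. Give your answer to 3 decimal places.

At P_A = 6.1 and P_B = 22.4: Q_A = 1433.21.
∂Q_A/∂P_B = 9.
ε = (∂Q_A/∂P_B)(P_B/Q_A) = 9 × (22.4/1433.21) ≈ 0.141.

0.141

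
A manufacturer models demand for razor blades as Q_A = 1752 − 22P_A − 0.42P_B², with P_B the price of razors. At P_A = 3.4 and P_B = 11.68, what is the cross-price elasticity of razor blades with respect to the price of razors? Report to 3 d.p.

-0.071

At P_A = 3.4 and P_B = 11.68: Q_A = 1619.903.
∂Q_A/∂P_B = -0.84P_B = -0.84(11.68) = -9.8112.
ε = (∂Q_A/∂P_B)(P_B/Q_A) = -9.8112 × (11.68/1619.903) ≈ -0.071.
ε < 0: complements.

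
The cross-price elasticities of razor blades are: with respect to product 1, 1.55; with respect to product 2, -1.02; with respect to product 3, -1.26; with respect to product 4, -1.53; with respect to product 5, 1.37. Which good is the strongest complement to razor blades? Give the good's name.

product 4

Complements have ε < 0. The most negative value is -1.53 (product 4).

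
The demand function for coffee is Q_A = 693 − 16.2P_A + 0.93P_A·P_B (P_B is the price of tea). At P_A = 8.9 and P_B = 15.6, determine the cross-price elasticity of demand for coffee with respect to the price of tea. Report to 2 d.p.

At P_A = 8.9 and P_B = 15.6: Q_A = 677.941.
∂Q_A/∂P_B = 0.93P_A = 0.93(8.9) = 8.2770.
ε = (∂Q_A/∂P_B)(P_B/Q_A) = 8.2770 × (15.6/677.941) ≈ 0.19.

0.19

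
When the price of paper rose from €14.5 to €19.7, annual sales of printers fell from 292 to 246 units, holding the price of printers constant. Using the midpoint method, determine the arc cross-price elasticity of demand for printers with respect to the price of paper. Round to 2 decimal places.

ΔQ_A = 246 − 292 = -46; ΔP_B = 19.7 − 14.5 = 5.2.
Midpoints: Q̄_A = 269.0, P̄_B = 17.10.
ε = (ΔQ_A/Q̄_A)/(ΔP_B/P̄_B) = (-46/269.0)/(5.2/17.10) ≈ -0.56.

-0.56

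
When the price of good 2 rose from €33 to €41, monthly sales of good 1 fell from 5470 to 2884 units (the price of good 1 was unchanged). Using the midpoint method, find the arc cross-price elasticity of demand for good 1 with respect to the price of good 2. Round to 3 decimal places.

ΔQ_1 = 2884 − 5470 = -2586; ΔP_2 = 41 − 33 = 8.
Midpoints: Q̄_1 = 4177.0, P̄_2 = 37.00.
ε = (ΔQ_1/Q̄_1)/(ΔP_2/P̄_2) = (-2586/4177.0)/(8/37.00) ≈ -2.863.
ε < 0: good 1 and good 2 are complements.

-2.863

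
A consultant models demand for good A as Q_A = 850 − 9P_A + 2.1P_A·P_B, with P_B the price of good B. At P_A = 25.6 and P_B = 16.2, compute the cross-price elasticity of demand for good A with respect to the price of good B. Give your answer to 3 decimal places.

At P_A = 25.6 and P_B = 16.2: Q_A = 1490.512.
∂Q_A/∂P_B = 2.1P_A = 2.1(25.6) = 53.7600.
ε = (∂Q_A/∂P_B)(P_B/Q_A) = 53.7600 × (16.2/1490.512) ≈ 0.584.

0.584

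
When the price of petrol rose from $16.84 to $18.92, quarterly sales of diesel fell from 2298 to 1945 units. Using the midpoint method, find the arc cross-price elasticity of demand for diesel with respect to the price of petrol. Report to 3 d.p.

-1.430

ΔQ_A = 1945 − 2298 = -353; ΔP_B = 18.92 − 16.84 = 2.08.
Midpoints: Q̄_A = 2121.5, P̄_B = 17.88.
ε = (ΔQ_A/Q̄_A)/(ΔP_B/P̄_B) = (-353/2121.5)/(2.08/17.88) ≈ -1.430.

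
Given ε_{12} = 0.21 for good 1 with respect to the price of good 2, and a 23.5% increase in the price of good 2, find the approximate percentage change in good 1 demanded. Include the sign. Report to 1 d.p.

%ΔQ ≈ ε × %ΔP of good 2 = 0.21 × (23.5%) = 4.9%.

4.9%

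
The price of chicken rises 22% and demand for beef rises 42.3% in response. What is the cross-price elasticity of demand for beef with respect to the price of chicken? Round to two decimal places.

ε = (%ΔQ of beef) / (%ΔP of chicken) = (42.3%) / (22%) ≈ 1.92.

1.92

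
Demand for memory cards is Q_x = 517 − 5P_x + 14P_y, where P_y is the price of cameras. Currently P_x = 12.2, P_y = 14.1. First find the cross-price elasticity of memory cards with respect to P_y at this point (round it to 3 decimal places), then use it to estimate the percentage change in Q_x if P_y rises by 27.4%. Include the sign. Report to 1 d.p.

8.3%

At P_x = 12.2, P_y = 14.1: Q_x = 653.4.
∂Q_x/∂P_y = 14.
ε = (∂Q_x/∂P_y)(P_y/Q_x) = 14.0000 × 14.1/653.4 ≈ 0.302.
%ΔQ_x ≈ ε × %ΔP_y = 0.302 × (27.4%) = 8.3%.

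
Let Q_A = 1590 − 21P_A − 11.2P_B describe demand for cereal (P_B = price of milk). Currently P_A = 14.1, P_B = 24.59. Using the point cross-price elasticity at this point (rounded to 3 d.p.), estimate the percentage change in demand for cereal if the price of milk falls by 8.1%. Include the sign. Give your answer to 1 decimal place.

At P_A = 14.1, P_B = 24.59: Q_A = 1018.492.
∂Q_A/∂P_B = -11.2.
ε = (∂Q_A/∂P_B)(P_B/Q_A) = -11.2000 × 24.59/1018.492 ≈ -0.270.
%ΔQ_A ≈ ε × %ΔP_B = -0.270 × (-8.1%) = 2.2%.

2.2%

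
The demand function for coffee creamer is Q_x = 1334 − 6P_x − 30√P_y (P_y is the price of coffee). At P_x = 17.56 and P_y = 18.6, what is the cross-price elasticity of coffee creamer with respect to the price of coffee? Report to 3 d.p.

-0.059

At P_x = 17.56 and P_y = 18.6: Q_x = 1099.257.
∂Q_x/∂P_y = -30/(2√P_y) = -30/(2√18.6) = -3.4780.
ε = (∂Q_x/∂P_y)(P_y/Q_x) = -3.4780 × (18.6/1099.257) ≈ -0.059.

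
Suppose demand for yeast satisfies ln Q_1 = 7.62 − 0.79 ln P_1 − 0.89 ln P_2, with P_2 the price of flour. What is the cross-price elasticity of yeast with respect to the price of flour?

In a log-linear (constant-elasticity) demand function, the coefficient on ln P_2 is the cross-price elasticity.
ε = -0.89. Negative, so yeast and flour are complements.

-0.89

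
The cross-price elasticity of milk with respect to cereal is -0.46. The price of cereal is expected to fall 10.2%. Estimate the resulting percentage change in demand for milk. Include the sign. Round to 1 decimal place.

%ΔQ ≈ ε × %ΔP of cereal = -0.46 × (-10.2%) = 4.7%.

4.7%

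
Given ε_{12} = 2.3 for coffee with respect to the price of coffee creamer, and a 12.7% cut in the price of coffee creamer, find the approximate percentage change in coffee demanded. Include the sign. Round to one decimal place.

%ΔQ ≈ ε × %ΔP of coffee creamer = 2.3 × (-12.7%) = -29.2%.

-29.2%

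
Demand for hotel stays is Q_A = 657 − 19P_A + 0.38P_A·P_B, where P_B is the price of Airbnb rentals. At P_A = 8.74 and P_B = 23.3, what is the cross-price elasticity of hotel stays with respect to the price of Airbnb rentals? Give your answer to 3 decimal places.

0.136

At P_A = 8.74 and P_B = 23.3: Q_A = 568.324.
∂Q_A/∂P_B = 0.38P_A = 0.38(8.74) = 3.3212.
ε = (∂Q_A/∂P_B)(P_B/Q_A) = 3.3212 × (23.3/568.324) ≈ 0.136.
ε > 0: substitutes.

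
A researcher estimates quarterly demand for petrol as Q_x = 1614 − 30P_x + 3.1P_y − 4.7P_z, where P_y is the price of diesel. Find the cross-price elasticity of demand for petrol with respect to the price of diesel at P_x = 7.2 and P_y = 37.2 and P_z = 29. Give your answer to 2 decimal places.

At P_x = 7.2 and P_y = 37.2 and P_z = 29: Q_x = 1377.02.
∂Q_x/∂P_y = 3.1.
ε = (∂Q_x/∂P_y)(P_y/Q_x) = 3.1 × (37.2/1377.02) ≈ 0.08.

0.08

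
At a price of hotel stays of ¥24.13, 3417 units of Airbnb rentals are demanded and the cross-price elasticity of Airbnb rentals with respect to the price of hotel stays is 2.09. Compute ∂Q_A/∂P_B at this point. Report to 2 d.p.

295.96

ε = (∂Q_A/∂P_B)·(P_B/Q_A) ⇒ ∂Q_A/∂P_B = ε·Q_A/P_B = 2.09 × 3417/24.13 ≈ 295.96.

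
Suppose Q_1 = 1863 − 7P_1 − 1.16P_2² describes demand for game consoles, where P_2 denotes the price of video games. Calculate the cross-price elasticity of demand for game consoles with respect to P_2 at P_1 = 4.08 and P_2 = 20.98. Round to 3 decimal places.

-0.771

At P_1 = 4.08 and P_2 = 20.98: Q_1 = 1323.854.
∂Q_1/∂P_2 = -2.32P_2 = -2.32(20.98) = -48.6736.
ε = (∂Q_1/∂P_2)(P_2/Q_1) = -48.6736 × (20.98/1323.854) ≈ -0.771.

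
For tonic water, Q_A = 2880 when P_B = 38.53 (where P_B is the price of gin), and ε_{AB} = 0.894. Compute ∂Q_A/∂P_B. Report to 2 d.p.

66.82

ε = (∂Q_A/∂P_B)·(P_B/Q_A) ⇒ ∂Q_A/∂P_B = ε·Q_A/P_B = 0.894 × 2880/38.53 ≈ 66.82.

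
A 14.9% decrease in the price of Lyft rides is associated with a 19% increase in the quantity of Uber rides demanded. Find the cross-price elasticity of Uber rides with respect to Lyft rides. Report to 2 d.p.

ε = (%ΔQ of Uber rides) / (%ΔP of Lyft rides) = (19%) / (-14.9%) ≈ -1.28.

-1.28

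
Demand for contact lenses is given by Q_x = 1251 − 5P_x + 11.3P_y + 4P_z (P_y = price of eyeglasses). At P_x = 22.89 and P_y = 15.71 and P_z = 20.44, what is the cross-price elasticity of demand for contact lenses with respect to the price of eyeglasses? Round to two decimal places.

0.13

At P_x = 22.89 and P_y = 15.71 and P_z = 20.44: Q_x = 1395.833.
∂Q_x/∂P_y = 11.3.
ε = (∂Q_x/∂P_y)(P_y/Q_x) = 11.3 × (15.71/1395.833) ≈ 0.13.
Since ε > 0, contact lenses and eyeglasses are substitutes.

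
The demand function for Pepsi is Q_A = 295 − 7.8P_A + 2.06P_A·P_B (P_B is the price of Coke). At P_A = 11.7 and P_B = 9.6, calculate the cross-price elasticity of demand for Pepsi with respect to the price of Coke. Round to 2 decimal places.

0.53

At P_A = 11.7 and P_B = 9.6: Q_A = 435.119.
∂Q_A/∂P_B = 2.06P_A = 2.06(11.7) = 24.1020.
ε = (∂Q_A/∂P_B)(P_B/Q_A) = 24.1020 × (9.6/435.119) ≈ 0.53.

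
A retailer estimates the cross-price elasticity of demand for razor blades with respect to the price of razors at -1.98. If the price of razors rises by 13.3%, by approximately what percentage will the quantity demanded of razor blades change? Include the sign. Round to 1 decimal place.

-26.3%

%ΔQ ≈ ε × %ΔP of razors = -1.98 × (13.3%) = -26.3%.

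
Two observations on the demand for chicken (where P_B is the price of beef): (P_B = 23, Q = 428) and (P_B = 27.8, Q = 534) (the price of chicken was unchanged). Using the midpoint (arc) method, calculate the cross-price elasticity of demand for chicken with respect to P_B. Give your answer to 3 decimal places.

1.166

ΔQ_A = 534 − 428 = 106; ΔP_B = 27.8 − 23 = 4.8.
Midpoints: Q̄_A = 481.0, P̄_B = 25.40.
ε = (ΔQ_A/Q̄_A)/(ΔP_B/P̄_B) = (106/481.0)/(4.8/25.40) ≈ 1.166.
ε > 0: chicken and beef are substitutes.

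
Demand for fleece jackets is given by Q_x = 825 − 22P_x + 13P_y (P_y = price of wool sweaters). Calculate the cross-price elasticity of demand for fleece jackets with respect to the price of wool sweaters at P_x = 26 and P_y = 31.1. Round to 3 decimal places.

At P_x = 26 and P_y = 31.1: Q_x = 657.3.
∂Q_x/∂P_y = 13.
ε = (∂Q_x/∂P_y)(P_y/Q_x) = 13 × (31.1/657.3) ≈ 0.615.

0.615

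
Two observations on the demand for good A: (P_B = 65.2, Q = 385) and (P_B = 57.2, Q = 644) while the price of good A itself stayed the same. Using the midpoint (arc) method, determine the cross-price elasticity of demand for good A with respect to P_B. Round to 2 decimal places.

ΔQ_A = 644 − 385 = 259; ΔP_B = 57.2 − 65.2 = -8.
Midpoints: Q̄_A = 514.5, P̄_B = 61.20.
ε = (ΔQ_A/Q̄_A)/(ΔP_B/P̄_B) = (259/514.5)/(-8/61.20) ≈ -3.85.
ε < 0: good A and good B are complements.

-3.85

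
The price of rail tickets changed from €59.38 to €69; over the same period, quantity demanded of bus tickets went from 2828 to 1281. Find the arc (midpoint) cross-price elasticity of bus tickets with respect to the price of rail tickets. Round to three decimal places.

-5.024

ΔQ_A = 1281 − 2828 = -1547; ΔP_B = 69 − 59.38 = 9.62.
Midpoints: Q̄_A = 2054.5, P̄_B = 64.19.
ε = (ΔQ_A/Q̄_A)/(ΔP_B/P̄_B) = (-1547/2054.5)/(9.62/64.19) ≈ -5.024.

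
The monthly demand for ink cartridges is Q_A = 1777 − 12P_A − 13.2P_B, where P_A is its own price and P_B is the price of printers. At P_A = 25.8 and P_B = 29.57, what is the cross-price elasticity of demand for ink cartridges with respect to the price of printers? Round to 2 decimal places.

At P_A = 25.8 and P_B = 29.57: Q_A = 1077.076.
∂Q_A/∂P_B = -13.2.
ε = (∂Q_A/∂P_B)(P_B/Q_A) = -13.2 × (29.57/1077.076) ≈ -0.36.
Since ε < 0, ink cartridges and printers are complements.

-0.36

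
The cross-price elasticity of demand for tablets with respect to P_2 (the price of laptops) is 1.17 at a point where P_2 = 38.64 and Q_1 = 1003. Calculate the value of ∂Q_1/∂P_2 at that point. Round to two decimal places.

30.37

ε = (∂Q_1/∂P_2)·(P_2/Q_1) ⇒ ∂Q_1/∂P_2 = ε·Q_1/P_2 = 1.17 × 1003/38.64 ≈ 30.37.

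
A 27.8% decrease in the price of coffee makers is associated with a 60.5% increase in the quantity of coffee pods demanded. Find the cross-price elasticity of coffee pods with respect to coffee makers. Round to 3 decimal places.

ε = (%ΔQ of coffee pods) / (%ΔP of coffee makers) = (60.5%) / (-27.8%) ≈ -2.176.

-2.176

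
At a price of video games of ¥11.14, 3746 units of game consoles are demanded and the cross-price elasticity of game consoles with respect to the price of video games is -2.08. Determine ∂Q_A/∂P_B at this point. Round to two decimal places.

-699.43

ε = (∂Q_A/∂P_B)·(P_B/Q_A) ⇒ ∂Q_A/∂P_B = ε·Q_A/P_B = -2.08 × 3746/11.14 ≈ -699.43.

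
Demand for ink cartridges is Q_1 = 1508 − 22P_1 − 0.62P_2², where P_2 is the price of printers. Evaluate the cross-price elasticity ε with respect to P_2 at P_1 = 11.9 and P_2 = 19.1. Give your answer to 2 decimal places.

At P_1 = 11.9 and P_2 = 19.1: Q_1 = 1020.018.
∂Q_1/∂P_2 = -1.24P_2 = -1.24(19.1) = -23.6840.
ε = (∂Q_1/∂P_2)(P_2/Q_1) = -23.6840 × (19.1/1020.018) ≈ -0.44.
ε < 0: complements.

-0.44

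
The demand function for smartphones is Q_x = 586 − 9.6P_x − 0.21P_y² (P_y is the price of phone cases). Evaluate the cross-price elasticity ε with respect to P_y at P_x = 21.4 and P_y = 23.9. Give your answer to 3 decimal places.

At P_x = 21.4 and P_y = 23.9: Q_x = 260.606.
∂Q_x/∂P_y = -0.42P_y = -0.42(23.9) = -10.0380.
ε = (∂Q_x/∂P_y)(P_y/Q_x) = -10.0380 × (23.9/260.606) ≈ -0.921.
ε < 0: complements.

-0.921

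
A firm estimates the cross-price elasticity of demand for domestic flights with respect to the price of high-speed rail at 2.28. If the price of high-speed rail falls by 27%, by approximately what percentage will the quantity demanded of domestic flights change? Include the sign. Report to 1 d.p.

%ΔQ ≈ ε × %ΔP of high-speed rail = 2.28 × (-27%) = -61.6%.

-61.6%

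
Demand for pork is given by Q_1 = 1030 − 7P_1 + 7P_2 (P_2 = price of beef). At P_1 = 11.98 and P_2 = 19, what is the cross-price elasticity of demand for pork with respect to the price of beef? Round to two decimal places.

At P_1 = 11.98 and P_2 = 19: Q_1 = 1079.14.
∂Q_1/∂P_2 = 7.
ε = (∂Q_1/∂P_2)(P_2/Q_1) = 7 × (19/1079.14) ≈ 0.12.
Since ε > 0, pork and beef are substitutes.

0.12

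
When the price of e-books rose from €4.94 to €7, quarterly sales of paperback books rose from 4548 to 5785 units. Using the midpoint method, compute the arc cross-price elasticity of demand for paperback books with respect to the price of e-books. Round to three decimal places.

ΔQ_A = 5785 − 4548 = 1237; ΔP_B = 7 − 4.94 = 2.06.
Midpoints: Q̄_A = 5166.5, P̄_B = 5.97.
ε = (ΔQ_A/Q̄_A)/(ΔP_B/P̄_B) = (1237/5166.5)/(2.06/5.97) ≈ 0.694.
ε > 0: paperback books and e-books are substitutes.

0.694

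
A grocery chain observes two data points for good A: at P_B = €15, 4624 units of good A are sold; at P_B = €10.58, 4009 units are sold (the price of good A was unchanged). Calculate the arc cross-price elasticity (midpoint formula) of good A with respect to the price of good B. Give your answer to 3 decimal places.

0.412

ΔQ_A = 4009 − 4624 = -615; ΔP_B = 10.58 − 15 = -4.42.
Midpoints: Q̄_A = 4316.5, P̄_B = 12.79.
ε = (ΔQ_A/Q̄_A)/(ΔP_B/P̄_B) = (-615/4316.5)/(-4.42/12.79) ≈ 0.412.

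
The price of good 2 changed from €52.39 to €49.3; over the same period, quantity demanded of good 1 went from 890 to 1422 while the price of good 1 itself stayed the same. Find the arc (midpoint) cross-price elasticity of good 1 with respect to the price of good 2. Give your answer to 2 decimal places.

-7.57

ΔQ_1 = 1422 − 890 = 532; ΔP_2 = 49.3 − 52.39 = -3.09.
Midpoints: Q̄_1 = 1156.0, P̄_2 = 50.84.
ε = (ΔQ_1/Q̄_1)/(ΔP_2/P̄_2) = (532/1156.0)/(-3.09/50.84) ≈ -7.57.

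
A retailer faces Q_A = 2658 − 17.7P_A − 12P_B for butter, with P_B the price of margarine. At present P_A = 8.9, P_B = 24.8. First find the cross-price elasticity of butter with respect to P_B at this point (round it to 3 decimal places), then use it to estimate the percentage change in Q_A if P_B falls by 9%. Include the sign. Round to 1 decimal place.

1.2%

At P_A = 8.9, P_B = 24.8: Q_A = 2202.87.
∂Q_A/∂P_B = -12.
ε = (∂Q_A/∂P_B)(P_B/Q_A) = -12.0000 × 24.8/2202.87 ≈ -0.135.
%ΔQ_A ≈ ε × %ΔP_B = -0.135 × (-9%) = 1.2%.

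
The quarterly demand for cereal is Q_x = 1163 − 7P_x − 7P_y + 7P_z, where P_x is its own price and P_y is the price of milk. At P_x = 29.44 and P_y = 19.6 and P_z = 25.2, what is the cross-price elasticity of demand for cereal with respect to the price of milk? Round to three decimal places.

At P_x = 29.44 and P_y = 19.6 and P_z = 25.2: Q_x = 996.12.
∂Q_x/∂P_y = -7.
ε = (∂Q_x/∂P_y)(P_y/Q_x) = -7 × (19.6/996.12) ≈ -0.138.
Since ε < 0, cereal and milk are complements.

-0.138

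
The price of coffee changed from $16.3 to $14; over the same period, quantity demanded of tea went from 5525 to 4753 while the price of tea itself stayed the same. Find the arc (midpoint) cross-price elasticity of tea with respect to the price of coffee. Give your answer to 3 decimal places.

0.990

ΔQ_A = 4753 − 5525 = -772; ΔP_B = 14 − 16.3 = -2.3.
Midpoints: Q̄_A = 5139.0, P̄_B = 15.15.
ε = (ΔQ_A/Q̄_A)/(ΔP_B/P̄_B) = (-772/5139.0)/(-2.3/15.15) ≈ 0.990.
ε > 0: tea and coffee are substitutes.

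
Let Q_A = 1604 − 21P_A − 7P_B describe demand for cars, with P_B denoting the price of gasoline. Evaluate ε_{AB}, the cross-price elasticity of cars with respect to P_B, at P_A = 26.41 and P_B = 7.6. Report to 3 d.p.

-0.053

At P_A = 26.41 and P_B = 7.6: Q_A = 996.19.
∂Q_A/∂P_B = -7.
ε = (∂Q_A/∂P_B)(P_B/Q_A) = -7 × (7.6/996.19) ≈ -0.053.
Since ε < 0, cars and gasoline are complements.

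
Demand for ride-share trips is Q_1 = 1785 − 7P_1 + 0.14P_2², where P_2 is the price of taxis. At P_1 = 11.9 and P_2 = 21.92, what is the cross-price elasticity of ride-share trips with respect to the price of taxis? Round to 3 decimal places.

At P_1 = 11.9 and P_2 = 21.92: Q_1 = 1768.968.
∂Q_1/∂P_2 = 0.28P_2 = 0.28(21.92) = 6.1376.
ε = (∂Q_1/∂P_2)(P_2/Q_1) = 6.1376 × (21.92/1768.968) ≈ 0.076.
ε > 0: substitutes.

0.076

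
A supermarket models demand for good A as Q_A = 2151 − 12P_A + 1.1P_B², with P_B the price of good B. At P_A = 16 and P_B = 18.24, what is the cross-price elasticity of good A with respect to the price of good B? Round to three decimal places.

At P_A = 16 and P_B = 18.24: Q_A = 2324.967.
∂Q_A/∂P_B = 2.2P_B = 2.2(18.24) = 40.1280.
ε = (∂Q_A/∂P_B)(P_B/Q_A) = 40.1280 × (18.24/2324.967) ≈ 0.315.
ε > 0: substitutes.

0.315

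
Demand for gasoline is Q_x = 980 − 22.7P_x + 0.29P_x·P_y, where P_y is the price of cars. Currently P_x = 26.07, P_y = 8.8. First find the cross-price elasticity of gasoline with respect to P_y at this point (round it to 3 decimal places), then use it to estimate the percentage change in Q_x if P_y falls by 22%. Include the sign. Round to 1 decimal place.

At P_x = 26.07, P_y = 8.8: Q_x = 454.742.
∂Q_x/∂P_y = 0.29P_x = 7.5603.
ε = (∂Q_x/∂P_y)(P_y/Q_x) = 7.5603 × 8.8/454.742 ≈ 0.146.
%ΔQ_x ≈ ε × %ΔP_y = 0.146 × (-22%) = -3.2%.

-3.2%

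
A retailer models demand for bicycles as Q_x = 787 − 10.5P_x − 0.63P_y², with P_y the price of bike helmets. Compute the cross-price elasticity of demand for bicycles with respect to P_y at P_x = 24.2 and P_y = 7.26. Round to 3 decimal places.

-0.133

At P_x = 24.2 and P_y = 7.26: Q_x = 499.694.
∂Q_x/∂P_y = -1.26P_y = -1.26(7.26) = -9.1476.
ε = (∂Q_x/∂P_y)(P_y/Q_x) = -9.1476 × (7.26/499.694) ≈ -0.133.
ε < 0: complements.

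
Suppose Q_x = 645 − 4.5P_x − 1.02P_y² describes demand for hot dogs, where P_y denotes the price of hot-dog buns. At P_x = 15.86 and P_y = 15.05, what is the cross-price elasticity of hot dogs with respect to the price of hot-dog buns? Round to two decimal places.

At P_x = 15.86 and P_y = 15.05: Q_x = 342.597.
∂Q_x/∂P_y = -2.04P_y = -2.04(15.05) = -30.7020.
ε = (∂Q_x/∂P_y)(P_y/Q_x) = -30.7020 × (15.05/342.597) ≈ -1.35.

-1.35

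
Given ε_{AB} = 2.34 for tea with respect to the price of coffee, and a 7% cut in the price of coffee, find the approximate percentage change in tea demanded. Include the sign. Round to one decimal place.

%ΔQ ≈ ε × %ΔP of coffee = 2.34 × (-7%) = -16.4%.
Demand for tea falls by about 16.4%.

-16.4%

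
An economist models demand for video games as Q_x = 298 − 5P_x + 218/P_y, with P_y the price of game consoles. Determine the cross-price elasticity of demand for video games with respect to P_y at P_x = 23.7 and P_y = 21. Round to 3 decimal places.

At P_x = 23.7 and P_y = 21: Q_x = 189.881.
∂Q_x/∂P_y = −218/P_y² = -0.4943.
ε = (∂Q_x/∂P_y)(P_y/Q_x) = -0.4943 × (21/189.881) ≈ -0.055.
ε < 0: complements.

-0.055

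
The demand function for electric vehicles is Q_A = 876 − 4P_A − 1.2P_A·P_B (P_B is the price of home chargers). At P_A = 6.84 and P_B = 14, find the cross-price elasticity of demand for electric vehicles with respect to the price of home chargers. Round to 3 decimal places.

-0.157

At P_A = 6.84 and P_B = 14: Q_A = 733.728.
∂Q_A/∂P_B = -1.2P_A = -1.2(6.84) = -8.2080.
ε = (∂Q_A/∂P_B)(P_B/Q_A) = -8.2080 × (14/733.728) ≈ -0.157.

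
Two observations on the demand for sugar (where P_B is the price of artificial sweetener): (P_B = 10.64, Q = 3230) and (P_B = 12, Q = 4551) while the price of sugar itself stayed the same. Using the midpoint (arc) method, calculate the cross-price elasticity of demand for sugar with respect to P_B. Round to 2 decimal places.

ΔQ_A = 4551 − 3230 = 1321; ΔP_B = 12 − 10.64 = 1.36.
Midpoints: Q̄_A = 3890.5, P̄_B = 11.32.
ε = (ΔQ_A/Q̄_A)/(ΔP_B/P̄_B) = (1321/3890.5)/(1.36/11.32) ≈ 2.83.
ε > 0: sugar and artificial sweetener are substitutes.

2.83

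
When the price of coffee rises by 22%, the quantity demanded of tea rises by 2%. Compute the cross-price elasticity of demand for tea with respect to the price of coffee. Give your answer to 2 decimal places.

0.09

ε = (%ΔQ of tea) / (%ΔP of coffee) = (2%) / (22%) ≈ 0.09.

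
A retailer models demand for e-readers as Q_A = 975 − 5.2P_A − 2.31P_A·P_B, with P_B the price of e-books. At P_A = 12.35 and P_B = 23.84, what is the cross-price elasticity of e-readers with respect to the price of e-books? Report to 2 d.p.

At P_A = 12.35 and P_B = 23.84: Q_A = 230.661.
∂Q_A/∂P_B = -2.31P_A = -2.31(12.35) = -28.5285.
ε = (∂Q_A/∂P_B)(P_B/Q_A) = -28.5285 × (23.84/230.661) ≈ -2.95.

-2.95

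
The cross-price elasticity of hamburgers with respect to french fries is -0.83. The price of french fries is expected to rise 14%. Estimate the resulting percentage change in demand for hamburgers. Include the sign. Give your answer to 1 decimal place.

%ΔQ ≈ ε × %ΔP of french fries = -0.83 × (14%) = -11.6%.
Demand for hamburgers falls by about 11.6%.

-11.6%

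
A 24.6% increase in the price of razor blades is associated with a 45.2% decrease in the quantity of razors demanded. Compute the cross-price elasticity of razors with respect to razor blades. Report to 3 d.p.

ε = (%ΔQ of razors) / (%ΔP of razor blades) = (-45.2%) / (24.6%) ≈ -1.837.

-1.837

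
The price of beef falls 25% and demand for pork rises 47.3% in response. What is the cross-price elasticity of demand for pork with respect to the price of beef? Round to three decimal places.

ε = (%ΔQ of pork) / (%ΔP of beef) = (47.3%) / (-25%) ≈ -1.892.
Negative cross-price elasticity: complements.

-1.892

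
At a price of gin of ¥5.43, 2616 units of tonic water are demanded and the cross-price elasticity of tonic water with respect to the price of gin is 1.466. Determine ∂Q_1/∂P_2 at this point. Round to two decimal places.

ε = (∂Q_1/∂P_2)·(P_2/Q_1) ⇒ ∂Q_1/∂P_2 = ε·Q_1/P_2 = 1.466 × 2616/5.43 ≈ 706.27.

706.27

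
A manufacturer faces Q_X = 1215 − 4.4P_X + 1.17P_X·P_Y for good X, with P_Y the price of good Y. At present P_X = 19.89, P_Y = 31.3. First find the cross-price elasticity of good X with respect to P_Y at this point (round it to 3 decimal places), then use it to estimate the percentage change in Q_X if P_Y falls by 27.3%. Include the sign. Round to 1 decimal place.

-10.7%

At P_X = 19.89, P_Y = 31.3: Q_X = 1855.876.
∂Q_X/∂P_Y = 1.17P_X = 23.2713.
ε = (∂Q_X/∂P_Y)(P_Y/Q_X) = 23.2713 × 31.3/1855.876 ≈ 0.392.
%ΔQ_X ≈ ε × %ΔP_Y = 0.392 × (-27.3%) = -10.7%.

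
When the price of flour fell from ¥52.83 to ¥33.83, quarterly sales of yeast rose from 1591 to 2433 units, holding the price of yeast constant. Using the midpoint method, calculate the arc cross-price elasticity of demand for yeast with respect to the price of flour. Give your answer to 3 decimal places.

-0.954

ΔQ_A = 2433 − 1591 = 842; ΔP_B = 33.83 − 52.83 = -19.
Midpoints: Q̄_A = 2012.0, P̄_B = 43.33.
ε = (ΔQ_A/Q̄_A)/(ΔP_B/P̄_B) = (842/2012.0)/(-19/43.33) ≈ -0.954.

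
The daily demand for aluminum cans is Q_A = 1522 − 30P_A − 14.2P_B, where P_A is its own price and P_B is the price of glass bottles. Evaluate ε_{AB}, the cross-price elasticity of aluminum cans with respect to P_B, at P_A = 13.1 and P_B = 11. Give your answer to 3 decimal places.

At P_A = 13.1 and P_B = 11: Q_A = 972.8.
∂Q_A/∂P_B = -14.2.
ε = (∂Q_A/∂P_B)(P_B/Q_A) = -14.2 × (11/972.8) ≈ -0.161.
Since ε < 0, aluminum cans and glass bottles are complements.

-0.161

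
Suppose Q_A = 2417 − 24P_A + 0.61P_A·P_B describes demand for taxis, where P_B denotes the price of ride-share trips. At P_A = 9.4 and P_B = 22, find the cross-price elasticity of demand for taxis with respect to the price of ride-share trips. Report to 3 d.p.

At P_A = 9.4 and P_B = 22: Q_A = 2317.548.
∂Q_A/∂P_B = 0.61P_A = 0.61(9.4) = 5.7340.
ε = (∂Q_A/∂P_B)(P_B/Q_A) = 5.7340 × (22/2317.548) ≈ 0.054.
ε > 0: substitutes.

0.054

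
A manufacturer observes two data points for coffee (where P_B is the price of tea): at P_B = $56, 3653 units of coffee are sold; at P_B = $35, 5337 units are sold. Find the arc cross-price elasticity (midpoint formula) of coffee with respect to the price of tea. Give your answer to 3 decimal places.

-0.812

ΔQ_A = 5337 − 3653 = 1684; ΔP_B = 35 − 56 = -21.
Midpoints: Q̄_A = 4495.0, P̄_B = 45.50.
ε = (ΔQ_A/Q̄_A)/(ΔP_B/P̄_B) = (1684/4495.0)/(-21/45.50) ≈ -0.812.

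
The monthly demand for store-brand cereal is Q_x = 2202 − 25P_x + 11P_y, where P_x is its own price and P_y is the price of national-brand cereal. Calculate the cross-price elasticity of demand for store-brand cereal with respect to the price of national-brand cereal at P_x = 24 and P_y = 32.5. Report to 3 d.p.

0.182

At P_x = 24 and P_y = 32.5: Q_x = 1959.5.
∂Q_x/∂P_y = 11.
ε = (∂Q_x/∂P_y)(P_y/Q_x) = 11 × (32.5/1959.5) ≈ 0.182.
Since ε > 0, store-brand cereal and national-brand cereal are substitutes.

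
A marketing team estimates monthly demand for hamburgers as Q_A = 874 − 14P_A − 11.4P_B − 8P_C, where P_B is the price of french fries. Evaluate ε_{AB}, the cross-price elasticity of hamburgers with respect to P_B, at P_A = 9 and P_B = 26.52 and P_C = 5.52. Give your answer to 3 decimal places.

At P_A = 9 and P_B = 26.52 and P_C = 5.52: Q_A = 401.512.
∂Q_A/∂P_B = -11.4.
ε = (∂Q_A/∂P_B)(P_B/Q_A) = -11.4 × (26.52/401.512) ≈ -0.753.

-0.753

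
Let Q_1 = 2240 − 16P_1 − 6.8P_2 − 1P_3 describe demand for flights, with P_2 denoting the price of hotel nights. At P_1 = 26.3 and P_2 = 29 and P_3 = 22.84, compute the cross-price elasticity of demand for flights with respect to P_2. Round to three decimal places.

-0.123

At P_1 = 26.3 and P_2 = 29 and P_3 = 22.84: Q_1 = 1599.16.
∂Q_1/∂P_2 = -6.8.
ε = (∂Q_1/∂P_2)(P_2/Q_1) = -6.8 × (29/1599.16) ≈ -0.123.
Since ε < 0, flights and hotel nights are complements.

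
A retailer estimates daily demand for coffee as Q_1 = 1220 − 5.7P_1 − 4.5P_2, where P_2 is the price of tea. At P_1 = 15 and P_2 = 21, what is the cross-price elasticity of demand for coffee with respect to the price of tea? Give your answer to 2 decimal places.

At P_1 = 15 and P_2 = 21: Q_1 = 1040.
∂Q_1/∂P_2 = -4.5.
ε = (∂Q_1/∂P_2)(P_2/Q_1) = -4.5 × (21/1040) ≈ -0.09.
Since ε < 0, coffee and tea are complements.

-0.09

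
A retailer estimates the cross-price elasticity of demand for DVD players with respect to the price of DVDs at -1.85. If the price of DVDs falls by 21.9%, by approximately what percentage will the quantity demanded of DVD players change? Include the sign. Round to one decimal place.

40.5%

%ΔQ ≈ ε × %ΔP of DVDs = -1.85 × (-21.9%) = 40.5%.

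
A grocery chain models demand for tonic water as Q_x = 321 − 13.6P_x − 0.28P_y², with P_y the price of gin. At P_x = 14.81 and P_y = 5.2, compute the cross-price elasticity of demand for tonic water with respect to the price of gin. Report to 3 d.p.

At P_x = 14.81 and P_y = 5.2: Q_x = 112.013.
∂Q_x/∂P_y = -0.56P_y = -0.56(5.2) = -2.9120.
ε = (∂Q_x/∂P_y)(P_y/Q_x) = -2.9120 × (5.2/112.013) ≈ -0.135.

-0.135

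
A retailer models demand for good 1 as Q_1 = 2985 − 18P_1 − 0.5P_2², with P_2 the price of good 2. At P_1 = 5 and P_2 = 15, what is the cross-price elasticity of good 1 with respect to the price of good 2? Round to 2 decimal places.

-0.08

At P_1 = 5 and P_2 = 15: Q_1 = 2782.5.
∂Q_1/∂P_2 = -1P_2 = -1(15) = -15.0000.
ε = (∂Q_1/∂P_2)(P_2/Q_1) = -15.0000 × (15/2782.5) ≈ -0.08.
ε < 0: complements.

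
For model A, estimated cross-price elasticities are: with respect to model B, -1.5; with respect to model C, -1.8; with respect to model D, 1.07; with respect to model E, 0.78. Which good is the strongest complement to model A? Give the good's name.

Complements have ε < 0. The most negative value is -1.8 (model C).

model C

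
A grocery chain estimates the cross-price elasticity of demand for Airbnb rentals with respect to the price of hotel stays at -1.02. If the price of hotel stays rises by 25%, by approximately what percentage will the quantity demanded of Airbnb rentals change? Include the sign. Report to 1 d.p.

%ΔQ ≈ ε × %ΔP of hotel stays = -1.02 × (25%) = -25.5%.

-25.5%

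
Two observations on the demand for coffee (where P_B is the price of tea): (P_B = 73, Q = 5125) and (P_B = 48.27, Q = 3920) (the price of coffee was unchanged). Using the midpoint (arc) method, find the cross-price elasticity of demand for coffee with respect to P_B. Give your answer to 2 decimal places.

0.65

ΔQ_A = 3920 − 5125 = -1205; ΔP_B = 48.27 − 73 = -24.73.
Midpoints: Q̄_A = 4522.5, P̄_B = 60.64.
ε = (ΔQ_A/Q̄_A)/(ΔP_B/P̄_B) = (-1205/4522.5)/(-24.73/60.64) ≈ 0.65.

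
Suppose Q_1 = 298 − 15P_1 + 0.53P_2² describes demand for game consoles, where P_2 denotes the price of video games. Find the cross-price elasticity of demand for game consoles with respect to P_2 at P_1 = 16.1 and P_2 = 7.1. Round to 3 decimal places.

At P_1 = 16.1 and P_2 = 7.1: Q_1 = 83.217.
∂Q_1/∂P_2 = 1.06P_2 = 1.06(7.1) = 7.5260.
ε = (∂Q_1/∂P_2)(P_2/Q_1) = 7.5260 × (7.1/83.217) ≈ 0.642.
ε > 0: substitutes.

0.642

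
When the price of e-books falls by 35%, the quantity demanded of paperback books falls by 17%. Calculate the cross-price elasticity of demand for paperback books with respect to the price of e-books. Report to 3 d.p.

0.486

ε = (%ΔQ of paperback books) / (%ΔP of e-books) = (-17%) / (-35%) ≈ 0.486.
Positive cross-price elasticity: substitutes.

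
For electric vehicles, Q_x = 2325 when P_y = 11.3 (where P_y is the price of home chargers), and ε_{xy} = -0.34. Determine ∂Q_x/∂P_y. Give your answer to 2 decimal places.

ε = (∂Q_x/∂P_y)·(P_y/Q_x) ⇒ ∂Q_x/∂P_y = ε·Q_x/P_y = -0.34 × 2325/11.3 ≈ -69.96.

-69.96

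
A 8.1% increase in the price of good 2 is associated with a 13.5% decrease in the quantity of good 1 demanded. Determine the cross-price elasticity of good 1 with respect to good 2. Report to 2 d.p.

-1.67

ε = (%ΔQ of good 1) / (%ΔP of good 2) = (-13.5%) / (8.1%) ≈ -1.67.
Negative cross-price elasticity: complements.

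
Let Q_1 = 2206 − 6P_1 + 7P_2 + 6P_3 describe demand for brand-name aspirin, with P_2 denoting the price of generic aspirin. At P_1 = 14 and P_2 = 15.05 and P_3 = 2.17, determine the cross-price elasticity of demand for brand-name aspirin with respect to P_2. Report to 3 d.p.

0.047

At P_1 = 14 and P_2 = 15.05 and P_3 = 2.17: Q_1 = 2240.37.
∂Q_1/∂P_2 = 7.
ε = (∂Q_1/∂P_2)(P_2/Q_1) = 7 × (15.05/2240.37) ≈ 0.047.
Since ε > 0, brand-name aspirin and generic aspirin are substitutes.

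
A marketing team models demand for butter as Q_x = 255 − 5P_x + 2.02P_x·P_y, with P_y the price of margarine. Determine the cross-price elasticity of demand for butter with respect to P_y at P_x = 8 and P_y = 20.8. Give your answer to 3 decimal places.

0.610

At P_x = 8 and P_y = 20.8: Q_x = 551.128.
∂Q_x/∂P_y = 2.02P_x = 2.02(8) = 16.1600.
ε = (∂Q_x/∂P_y)(P_y/Q_x) = 16.1600 × (20.8/551.128) ≈ 0.610.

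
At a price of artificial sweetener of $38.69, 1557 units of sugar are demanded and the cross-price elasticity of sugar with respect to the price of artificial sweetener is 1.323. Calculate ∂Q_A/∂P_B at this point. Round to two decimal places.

53.24

ε = (∂Q_A/∂P_B)·(P_B/Q_A) ⇒ ∂Q_A/∂P_B = ε·Q_A/P_B = 1.323 × 1557/38.69 ≈ 53.24.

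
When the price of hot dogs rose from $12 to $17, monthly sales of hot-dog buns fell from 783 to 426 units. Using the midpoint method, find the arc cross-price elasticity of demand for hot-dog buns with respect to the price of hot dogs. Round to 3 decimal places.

-1.713

ΔQ_A = 426 − 783 = -357; ΔP_B = 17 − 12 = 5.
Midpoints: Q̄_A = 604.5, P̄_B = 14.50.
ε = (ΔQ_A/Q̄_A)/(ΔP_B/P̄_B) = (-357/604.5)/(5/14.50) ≈ -1.713.
ε < 0: hot-dog buns and hot dogs are complements.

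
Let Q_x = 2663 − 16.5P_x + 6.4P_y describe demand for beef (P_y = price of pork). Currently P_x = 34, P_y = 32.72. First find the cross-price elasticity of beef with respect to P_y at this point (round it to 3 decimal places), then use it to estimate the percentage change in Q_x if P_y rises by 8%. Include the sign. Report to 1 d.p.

At P_x = 34, P_y = 32.72: Q_x = 2311.408.
∂Q_x/∂P_y = 6.4.
ε = (∂Q_x/∂P_y)(P_y/Q_x) = 6.4000 × 32.72/2311.408 ≈ 0.091.
%ΔQ_x ≈ ε × %ΔP_y = 0.091 × (8%) = 0.7%.

0.7%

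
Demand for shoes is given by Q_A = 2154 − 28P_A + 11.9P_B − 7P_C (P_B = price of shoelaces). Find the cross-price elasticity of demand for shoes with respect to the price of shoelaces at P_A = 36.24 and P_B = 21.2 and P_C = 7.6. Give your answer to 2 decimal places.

At P_A = 36.24 and P_B = 21.2 and P_C = 7.6: Q_A = 1338.36.
∂Q_A/∂P_B = 11.9.
ε = (∂Q_A/∂P_B)(P_B/Q_A) = 11.9 × (21.2/1338.36) ≈ 0.19.
Since ε > 0, shoes and shoelaces are substitutes.

0.19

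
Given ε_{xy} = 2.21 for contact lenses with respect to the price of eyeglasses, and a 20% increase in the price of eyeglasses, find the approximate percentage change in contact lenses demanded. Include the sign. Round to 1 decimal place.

44.2%

%ΔQ ≈ ε × %ΔP of eyeglasses = 2.21 × (20%) = 44.2%.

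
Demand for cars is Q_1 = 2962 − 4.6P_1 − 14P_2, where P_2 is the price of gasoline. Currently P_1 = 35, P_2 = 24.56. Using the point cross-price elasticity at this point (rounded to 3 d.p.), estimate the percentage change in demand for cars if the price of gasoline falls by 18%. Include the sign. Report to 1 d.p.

At P_1 = 35, P_2 = 24.56: Q_1 = 2457.16.
∂Q_1/∂P_2 = -14.
ε = (∂Q_1/∂P_2)(P_2/Q_1) = -14.0000 × 24.56/2457.16 ≈ -0.140.
%ΔQ_1 ≈ ε × %ΔP_2 = -0.140 × (-18%) = 2.5%.

2.5%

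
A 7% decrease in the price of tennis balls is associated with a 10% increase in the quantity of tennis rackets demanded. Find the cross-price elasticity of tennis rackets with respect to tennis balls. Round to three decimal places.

ε = (%ΔQ of tennis rackets) / (%ΔP of tennis balls) = (10%) / (-7%) ≈ -1.429.
Negative cross-price elasticity: complements.

-1.429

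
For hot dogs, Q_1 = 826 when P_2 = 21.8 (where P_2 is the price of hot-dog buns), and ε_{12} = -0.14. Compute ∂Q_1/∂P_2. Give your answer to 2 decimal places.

-5.30

ε = (∂Q_1/∂P_2)·(P_2/Q_1) ⇒ ∂Q_1/∂P_2 = ε·Q_1/P_2 = -0.14 × 826/21.8 ≈ -5.30.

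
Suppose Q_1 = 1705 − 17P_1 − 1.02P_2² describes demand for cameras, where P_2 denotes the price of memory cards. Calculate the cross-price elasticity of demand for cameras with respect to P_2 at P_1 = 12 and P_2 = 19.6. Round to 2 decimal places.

-0.71

At P_1 = 12 and P_2 = 19.6: Q_1 = 1109.157.
∂Q_1/∂P_2 = -2.04P_2 = -2.04(19.6) = -39.9840.
ε = (∂Q_1/∂P_2)(P_2/Q_1) = -39.9840 × (19.6/1109.157) ≈ -0.71.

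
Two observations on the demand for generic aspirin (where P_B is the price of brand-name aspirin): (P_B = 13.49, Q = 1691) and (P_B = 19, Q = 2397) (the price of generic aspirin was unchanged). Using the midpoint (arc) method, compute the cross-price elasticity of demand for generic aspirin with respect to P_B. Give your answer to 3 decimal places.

ΔQ_A = 2397 − 1691 = 706; ΔP_B = 19 − 13.49 = 5.51.
Midpoints: Q̄_A = 2044.0, P̄_B = 16.25.
ε = (ΔQ_A/Q̄_A)/(ΔP_B/P̄_B) = (706/2044.0)/(5.51/16.25) ≈ 1.018.
ε > 0: generic aspirin and brand-name aspirin are substitutes.

1.018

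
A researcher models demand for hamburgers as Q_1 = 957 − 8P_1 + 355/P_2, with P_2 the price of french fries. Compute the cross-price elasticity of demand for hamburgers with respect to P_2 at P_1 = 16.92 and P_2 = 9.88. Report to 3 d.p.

At P_1 = 16.92 and P_2 = 9.88: Q_1 = 857.571.
∂Q_1/∂P_2 = −355/P_2² = -3.6368.
ε = (∂Q_1/∂P_2)(P_2/Q_1) = -3.6368 × (9.88/857.571) ≈ -0.042.
ε < 0: complements.

-0.042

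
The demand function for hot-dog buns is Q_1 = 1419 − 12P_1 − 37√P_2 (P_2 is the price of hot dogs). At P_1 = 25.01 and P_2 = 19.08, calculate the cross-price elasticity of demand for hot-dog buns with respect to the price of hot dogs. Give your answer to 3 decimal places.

-0.084

At P_1 = 25.01 and P_2 = 19.08: Q_1 = 957.262.
∂Q_1/∂P_2 = -37/(2√P_2) = -37/(2√19.08) = -4.2353.
ε = (∂Q_1/∂P_2)(P_2/Q_1) = -4.2353 × (19.08/957.262) ≈ -0.084.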